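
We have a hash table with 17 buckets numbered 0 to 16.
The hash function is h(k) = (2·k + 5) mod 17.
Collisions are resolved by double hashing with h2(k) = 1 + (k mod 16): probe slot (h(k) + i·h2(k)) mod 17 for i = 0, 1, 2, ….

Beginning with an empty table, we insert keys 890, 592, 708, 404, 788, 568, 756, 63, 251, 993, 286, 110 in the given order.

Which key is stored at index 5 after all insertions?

788

890 hashes to 0; slot 0 is free -> place at 0.
592 hashes to 16; slot 16 is free -> place at 16.
708 hashes to 10; slot 10 is free -> place at 10.
404 hashes to 14; slot 14 is free -> place at 14.
788 hashes to 0, h2=5; 0 taken -> place at 5.
568 hashes to 2; slot 2 is free -> place at 2.
756 hashes to 4; slot 4 is free -> place at 4.
63 hashes to 12; slot 12 is free -> place at 12.
251 hashes to 14, h2=12; 14 taken -> place at 9.
993 hashes to 2, h2=2; 2,4 taken -> place at 6.
286 hashes to 16, h2=15; 16,14,12,10 taken -> place at 8.
110 hashes to 4, h2=15; 4,2,0 taken -> place at 15.
Table: [890, ., 568, ., 756, 788, 993, ., 286, 251, 708, ., 63, ., 404, 110, 592]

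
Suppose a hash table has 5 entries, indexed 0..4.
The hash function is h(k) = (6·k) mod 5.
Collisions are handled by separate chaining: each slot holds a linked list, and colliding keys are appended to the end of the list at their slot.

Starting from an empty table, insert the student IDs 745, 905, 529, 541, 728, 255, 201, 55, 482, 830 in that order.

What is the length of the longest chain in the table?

Insert 745: h=0, bucket 0 empty -> new chain.
Insert 905: h=0, bucket 0 nonempty -> append to chain.
Insert 529: h=4, bucket 4 empty -> new chain.
Insert 541: h=1, bucket 1 empty -> new chain.
Insert 728: h=3, bucket 3 empty -> new chain.
Insert 255: h=0, bucket 0 nonempty -> append to chain.
Insert 201: h=1, bucket 1 nonempty -> append to chain.
Insert 55: h=0, bucket 0 nonempty -> append to chain.
Insert 482: h=2, bucket 2 empty -> new chain.
Insert 830: h=0, bucket 0 nonempty -> append to chain.
Final buckets:
0: 745 -> 905 -> 255 -> 55 -> 830
1: 541 -> 201
2: 482
3: 728
4: 529

5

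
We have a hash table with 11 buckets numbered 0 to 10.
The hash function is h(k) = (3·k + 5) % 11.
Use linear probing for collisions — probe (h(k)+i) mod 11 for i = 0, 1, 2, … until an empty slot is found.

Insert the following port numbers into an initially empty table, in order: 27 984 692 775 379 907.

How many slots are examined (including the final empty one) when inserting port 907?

6

27: h=9 → slot 9
984: h=9, probe 9,10 → slot 10
692: h=2 → slot 2
775: h=9, probe 9,10,0 → slot 0
379: h=9, probe 9,10,0,1 → slot 1
907: h=9, probe 9,10,0,1,2,3 → slot 3
Table: [775, 379, 692, 907, _, _, _, _, _, 27, 984]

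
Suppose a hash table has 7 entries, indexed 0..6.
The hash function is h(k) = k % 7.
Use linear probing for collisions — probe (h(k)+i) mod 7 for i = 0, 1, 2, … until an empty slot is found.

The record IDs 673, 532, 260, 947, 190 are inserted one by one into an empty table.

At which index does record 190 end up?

4

673 hashes to 1; slot 1 is free → place at 1.
532 hashes to 0; slot 0 is free → place at 0.
260 hashes to 1; 1 taken → place at 2.
947 hashes to 2; 2 taken → place at 3.
190 hashes to 1; 1,2,3 taken → place at 4.
Table: [532, 673, 260, 947, 190, ∅, ∅]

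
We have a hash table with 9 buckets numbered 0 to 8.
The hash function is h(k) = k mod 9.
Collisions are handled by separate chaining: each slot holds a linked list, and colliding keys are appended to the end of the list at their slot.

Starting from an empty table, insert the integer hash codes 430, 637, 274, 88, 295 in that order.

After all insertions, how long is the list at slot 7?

4

Insert 430: h=7, bucket 7 empty → new chain.
Insert 637: h=7, bucket 7 nonempty → append to chain.
Insert 274: h=4, bucket 4 empty → new chain.
Insert 88: h=7, bucket 7 nonempty → append to chain.
Insert 295: h=7, bucket 7 nonempty → append to chain.
Final buckets:
0: -
1: -
2: -
3: -
4: 274
5: -
6: -
7: 430 -> 637 -> 88 -> 295
8: -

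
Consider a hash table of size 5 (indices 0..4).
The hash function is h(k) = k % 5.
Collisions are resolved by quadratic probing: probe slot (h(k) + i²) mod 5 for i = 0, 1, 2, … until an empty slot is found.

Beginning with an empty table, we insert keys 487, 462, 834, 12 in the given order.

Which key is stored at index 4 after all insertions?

834

487: h=2 => slot 2
462: h=2, probe 2,3 => slot 3
834: h=4 => slot 4
12: h=2, probe 2,3,1 => slot 1
Table: [∅, 12, 487, 462, 834]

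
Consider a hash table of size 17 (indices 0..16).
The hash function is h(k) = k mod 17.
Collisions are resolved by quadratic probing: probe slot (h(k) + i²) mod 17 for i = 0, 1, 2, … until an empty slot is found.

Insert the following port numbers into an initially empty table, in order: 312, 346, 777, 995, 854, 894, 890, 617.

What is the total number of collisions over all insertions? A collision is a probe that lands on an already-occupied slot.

4

312 hashes to 6; slot 6 is free => place at 6.
346 hashes to 6; 6 taken => place at 7.
777 hashes to 12; slot 12 is free => place at 12.
995 hashes to 9; slot 9 is free => place at 9.
854 hashes to 4; slot 4 is free => place at 4.
894 hashes to 10; slot 10 is free => place at 10.
890 hashes to 6; 6,7,10 taken => place at 15.
617 hashes to 5; slot 5 is free => place at 5.
Table: [., ., ., ., 854, 617, 312, 346, ., 995, 894, ., 777, ., ., 890, .]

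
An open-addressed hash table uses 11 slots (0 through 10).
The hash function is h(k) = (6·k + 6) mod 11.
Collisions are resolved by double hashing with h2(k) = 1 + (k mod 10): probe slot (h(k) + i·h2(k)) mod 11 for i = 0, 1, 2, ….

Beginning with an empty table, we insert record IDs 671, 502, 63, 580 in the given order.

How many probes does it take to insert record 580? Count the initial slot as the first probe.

671 hashes to 6; slot 6 is free → place at 6.
502 hashes to 4; slot 4 is free → place at 4.
63 hashes to 10; slot 10 is free → place at 10.
580 hashes to 10, h2=1; 10 taken → place at 0.
Table: [580, _, _, _, 502, _, 671, _, _, _, 63]

2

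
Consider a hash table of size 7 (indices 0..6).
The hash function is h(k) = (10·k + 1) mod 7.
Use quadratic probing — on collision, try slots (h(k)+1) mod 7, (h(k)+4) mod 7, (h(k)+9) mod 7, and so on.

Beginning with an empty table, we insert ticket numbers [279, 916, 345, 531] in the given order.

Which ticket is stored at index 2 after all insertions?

279 hashes to 5; slot 5 is free -> place at 5.
916 hashes to 5; 5 taken -> place at 6.
345 hashes to 0; slot 0 is free -> place at 0.
531 hashes to 5; 5,6 taken -> place at 2.
Table: [345, —, 531, —, —, 279, 916]

531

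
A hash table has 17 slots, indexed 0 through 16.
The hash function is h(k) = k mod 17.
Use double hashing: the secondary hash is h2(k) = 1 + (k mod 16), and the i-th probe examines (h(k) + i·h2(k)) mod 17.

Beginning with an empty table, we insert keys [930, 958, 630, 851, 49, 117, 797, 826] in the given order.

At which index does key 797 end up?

9

930: h=12 => slot 12
958: h=6 => slot 6
630: h=1 => slot 1
851: h=1, h2=4, probe 1,5 => slot 5
49: h=15 => slot 15
117: h=15, h2=6, probe 15,4 => slot 4
797: h=15, h2=14, probe 15,12,9 => slot 9
826: h=10 => slot 10
Table: [∅, 630, ∅, ∅, 117, 851, 958, ∅, ∅, 797, 826, ∅, 930, ∅, ∅, 49, ∅]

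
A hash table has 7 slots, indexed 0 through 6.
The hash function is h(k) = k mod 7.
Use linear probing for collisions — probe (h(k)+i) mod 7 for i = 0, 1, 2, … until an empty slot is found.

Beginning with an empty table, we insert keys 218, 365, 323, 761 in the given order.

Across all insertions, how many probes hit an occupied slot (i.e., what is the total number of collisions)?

3

Insert 218: h=1, slot 1 empty → index 1.
Insert 365: h=1, slot 1 occupied → index 2.
Insert 323: h=1, slots 1,2 occupied → index 3.
Insert 761: h=5, slot 5 empty → index 5.
Table: [—, 218, 365, 323, —, 761, —]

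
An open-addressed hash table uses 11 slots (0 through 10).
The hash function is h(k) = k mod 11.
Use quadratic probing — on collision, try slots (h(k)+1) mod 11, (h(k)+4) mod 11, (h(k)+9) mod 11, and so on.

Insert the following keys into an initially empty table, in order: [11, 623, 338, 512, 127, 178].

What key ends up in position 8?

338

11: h=0 => slot 0
623: h=7 => slot 7
338: h=8 => slot 8
512: h=6 => slot 6
127: h=6, probe 6,7,10 => slot 10
178: h=2 => slot 2
Table: [11, _, 178, _, _, _, 512, 623, 338, _, 127]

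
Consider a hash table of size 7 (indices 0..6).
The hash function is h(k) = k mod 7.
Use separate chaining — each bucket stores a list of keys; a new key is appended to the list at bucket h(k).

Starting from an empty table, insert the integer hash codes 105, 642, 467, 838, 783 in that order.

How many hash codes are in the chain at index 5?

3

105 -> bucket 0
642 -> bucket 5
467 -> bucket 5 (collision)
838 -> bucket 5 (collision)
783 -> bucket 6
Final buckets:
0: 105
1: _
2: _
3: _
4: _
5: 642 -> 467 -> 838
6: 783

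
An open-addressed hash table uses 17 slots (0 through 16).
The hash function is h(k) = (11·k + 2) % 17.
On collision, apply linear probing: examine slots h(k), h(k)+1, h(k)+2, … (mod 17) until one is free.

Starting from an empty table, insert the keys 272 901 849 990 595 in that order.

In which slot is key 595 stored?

4

Insert 272: h=2, slot 2 empty => index 2.
Insert 901: h=2, slot 2 occupied => index 3.
Insert 849: h=8, slot 8 empty => index 8.
Insert 990: h=12, slot 12 empty => index 12.
Insert 595: h=2, slots 2,3 occupied => index 4.
Table: [., ., 272, 901, 595, ., ., ., 849, ., ., ., 990, ., ., ., .]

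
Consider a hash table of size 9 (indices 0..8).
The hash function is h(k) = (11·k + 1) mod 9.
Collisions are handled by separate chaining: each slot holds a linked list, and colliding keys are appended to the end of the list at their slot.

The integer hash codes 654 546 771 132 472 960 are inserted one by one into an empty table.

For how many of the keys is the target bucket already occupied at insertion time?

Insert 654: h=4, bucket 4 empty -> new chain.
Insert 546: h=4, bucket 4 nonempty -> append to chain.
Insert 771: h=4, bucket 4 nonempty -> append to chain.
Insert 132: h=4, bucket 4 nonempty -> append to chain.
Insert 472: h=0, bucket 0 empty -> new chain.
Insert 960: h=4, bucket 4 nonempty -> append to chain.
Final buckets:
0: 472
1: ∅
2: ∅
3: ∅
4: 654 -> 546 -> 771 -> 132 -> 960
5: ∅
6: ∅
7: ∅
8: ∅

4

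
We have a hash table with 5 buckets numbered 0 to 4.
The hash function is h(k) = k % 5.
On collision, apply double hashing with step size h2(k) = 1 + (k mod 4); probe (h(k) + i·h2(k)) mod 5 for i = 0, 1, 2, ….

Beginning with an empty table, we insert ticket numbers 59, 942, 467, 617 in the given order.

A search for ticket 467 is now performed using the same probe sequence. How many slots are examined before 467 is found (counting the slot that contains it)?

2

59 hashes to 4; slot 4 is free => place at 4.
942 hashes to 2; slot 2 is free => place at 2.
467 hashes to 2, h2=4; 2 taken => place at 1.
617 hashes to 2, h2=2; 2,4,1 taken => place at 3.
Table: [-, 467, 942, 617, 59]
Lookup 467: h=2, h2=4, probe 2,1 → found at 1.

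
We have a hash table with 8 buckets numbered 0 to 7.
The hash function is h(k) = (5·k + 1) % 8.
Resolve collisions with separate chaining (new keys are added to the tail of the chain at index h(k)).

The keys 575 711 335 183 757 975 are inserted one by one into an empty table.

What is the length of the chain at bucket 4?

575 -> bucket 4
711 -> bucket 4 (collision)
335 -> bucket 4 (collision)
183 -> bucket 4 (collision)
757 -> bucket 2
975 -> bucket 4 (collision)
Final buckets:
0: ∅
1: ∅
2: 757
3: ∅
4: 575 -> 711 -> 335 -> 183 -> 975
5: ∅
6: ∅
7: ∅

5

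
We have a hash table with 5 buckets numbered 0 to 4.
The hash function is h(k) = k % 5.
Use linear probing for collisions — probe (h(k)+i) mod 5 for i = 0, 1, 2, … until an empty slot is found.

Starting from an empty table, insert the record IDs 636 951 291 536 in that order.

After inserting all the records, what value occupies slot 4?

536

636 hashes to 1; slot 1 is free → place at 1.
951 hashes to 1; 1 taken → place at 2.
291 hashes to 1; 1,2 taken → place at 3.
536 hashes to 1; 1,2,3 taken → place at 4.
Table: [-, 636, 951, 291, 536]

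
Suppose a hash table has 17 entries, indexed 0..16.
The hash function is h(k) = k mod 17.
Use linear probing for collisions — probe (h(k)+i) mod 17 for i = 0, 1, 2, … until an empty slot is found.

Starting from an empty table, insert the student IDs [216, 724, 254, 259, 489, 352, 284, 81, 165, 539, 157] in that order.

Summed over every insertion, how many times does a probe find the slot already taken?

216: h=12 => slot 12
724: h=10 => slot 10
254: h=16 => slot 16
259: h=4 => slot 4
489: h=13 => slot 13
352: h=12, probe 12,13,14 => slot 14
284: h=12, probe 12,13,14,15 => slot 15
81: h=13, probe 13,14,15,16,0 => slot 0
165: h=12, probe 12,13,14,15,16,0,1 => slot 1
539: h=12, probe 12,13,14,15,16,0,1,2 => slot 2
157: h=4, probe 4,5 => slot 5
Table: [81, 165, 539, —, 259, 157, —, —, —, —, 724, —, 216, 489, 352, 284, 254]

23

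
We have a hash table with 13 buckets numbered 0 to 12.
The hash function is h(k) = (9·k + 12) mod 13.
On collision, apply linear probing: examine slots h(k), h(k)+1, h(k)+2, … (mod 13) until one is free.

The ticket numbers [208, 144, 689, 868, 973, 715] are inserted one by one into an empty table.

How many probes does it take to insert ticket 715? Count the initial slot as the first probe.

3

208: h=12 => slot 12
144: h=8 => slot 8
689: h=12, probe 12,0 => slot 0
868: h=11 => slot 11
973: h=7 => slot 7
715: h=12, probe 12,0,1 => slot 1
Table: [689, 715, _, _, _, _, _, 973, 144, _, _, 868, 208]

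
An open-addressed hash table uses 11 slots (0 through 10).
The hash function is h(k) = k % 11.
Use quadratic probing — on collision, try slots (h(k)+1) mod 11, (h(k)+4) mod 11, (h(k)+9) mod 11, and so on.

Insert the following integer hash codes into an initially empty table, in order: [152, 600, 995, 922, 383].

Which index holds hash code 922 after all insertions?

10

152 hashes to 9; slot 9 is free -> place at 9.
600 hashes to 6; slot 6 is free -> place at 6.
995 hashes to 5; slot 5 is free -> place at 5.
922 hashes to 9; 9 taken -> place at 10.
383 hashes to 9; 9,10 taken -> place at 2.
Table: [_, _, 383, _, _, 995, 600, _, _, 152, 922]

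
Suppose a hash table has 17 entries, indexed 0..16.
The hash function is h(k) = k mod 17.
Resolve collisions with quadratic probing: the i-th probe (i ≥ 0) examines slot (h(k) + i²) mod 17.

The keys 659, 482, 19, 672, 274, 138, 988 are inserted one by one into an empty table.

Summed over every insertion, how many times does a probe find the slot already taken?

659 hashes to 13; slot 13 is free => place at 13.
482 hashes to 6; slot 6 is free => place at 6.
19 hashes to 2; slot 2 is free => place at 2.
672 hashes to 9; slot 9 is free => place at 9.
274 hashes to 2; 2 taken => place at 3.
138 hashes to 2; 2,3,6 taken => place at 11.
988 hashes to 2; 2,3,6,11 taken => place at 1.
Table: [∅, 988, 19, 274, ∅, ∅, 482, ∅, ∅, 672, ∅, 138, ∅, 659, ∅, ∅, ∅]

8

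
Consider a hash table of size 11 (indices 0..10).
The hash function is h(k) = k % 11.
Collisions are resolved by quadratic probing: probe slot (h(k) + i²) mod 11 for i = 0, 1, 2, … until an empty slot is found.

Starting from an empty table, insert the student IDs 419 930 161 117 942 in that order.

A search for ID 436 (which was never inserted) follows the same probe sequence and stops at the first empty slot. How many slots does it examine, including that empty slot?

4

419 hashes to 1; slot 1 is free -> place at 1.
930 hashes to 6; slot 6 is free -> place at 6.
161 hashes to 7; slot 7 is free -> place at 7.
117 hashes to 7; 7 taken -> place at 8.
942 hashes to 7; 7,8 taken -> place at 0.
Table: [942, 419, _, _, _, _, 930, 161, 117, _, _]
Lookup 436: h=7, probe 7,8,0,5 → slot 5 empty, not found.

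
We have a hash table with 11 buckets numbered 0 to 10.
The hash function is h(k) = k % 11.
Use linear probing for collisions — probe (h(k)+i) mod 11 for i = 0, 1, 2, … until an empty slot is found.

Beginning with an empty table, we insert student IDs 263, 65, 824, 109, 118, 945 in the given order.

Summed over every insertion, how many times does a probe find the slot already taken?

10

Insert 263: h=10, slot 10 empty -> index 10.
Insert 65: h=10, slot 10 occupied -> index 0.
Insert 824: h=10, slots 10,0 occupied -> index 1.
Insert 109: h=10, slots 10,0,1 occupied -> index 2.
Insert 118: h=8, slot 8 empty -> index 8.
Insert 945: h=10, slots 10,0,1,2 occupied -> index 3.
Table: [65, 824, 109, 945, _, _, _, _, 118, _, 263]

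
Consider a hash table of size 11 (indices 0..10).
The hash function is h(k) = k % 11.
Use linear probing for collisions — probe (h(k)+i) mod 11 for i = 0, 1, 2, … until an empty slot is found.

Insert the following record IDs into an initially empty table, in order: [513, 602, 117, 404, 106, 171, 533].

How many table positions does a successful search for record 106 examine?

513 hashes to 7; slot 7 is free → place at 7.
602 hashes to 8; slot 8 is free → place at 8.
117 hashes to 7; 7,8 taken → place at 9.
404 hashes to 8; 8,9 taken → place at 10.
106 hashes to 7; 7,8,9,10 taken → place at 0.
171 hashes to 6; slot 6 is free → place at 6.
533 hashes to 5; slot 5 is free → place at 5.
Table: [106, ., ., ., ., 533, 171, 513, 602, 117, 404]
Lookup 106: h=7, probe 7,8,9,10,0 → found at 0.

5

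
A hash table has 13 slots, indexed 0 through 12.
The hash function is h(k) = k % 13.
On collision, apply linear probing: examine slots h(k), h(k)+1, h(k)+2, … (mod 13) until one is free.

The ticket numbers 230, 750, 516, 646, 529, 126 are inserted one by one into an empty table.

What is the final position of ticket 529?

0

230 hashes to 9; slot 9 is free -> place at 9.
750 hashes to 9; 9 taken -> place at 10.
516 hashes to 9; 9,10 taken -> place at 11.
646 hashes to 9; 9,10,11 taken -> place at 12.
529 hashes to 9; 9,10,11,12 taken -> place at 0.
126 hashes to 9; 9,10,11,12,0 taken -> place at 1.
Table: [529, 126, ., ., ., ., ., ., ., 230, 750, 516, 646]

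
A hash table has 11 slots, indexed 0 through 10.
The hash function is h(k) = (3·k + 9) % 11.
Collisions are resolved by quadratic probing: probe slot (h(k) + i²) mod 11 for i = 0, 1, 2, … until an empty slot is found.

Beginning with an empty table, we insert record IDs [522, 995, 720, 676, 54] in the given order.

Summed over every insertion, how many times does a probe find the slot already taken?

7

522 hashes to 2; slot 2 is free -> place at 2.
995 hashes to 2; 2 taken -> place at 3.
720 hashes to 2; 2,3 taken -> place at 6.
676 hashes to 2; 2,3,6 taken -> place at 0.
54 hashes to 6; 6 taken -> place at 7.
Table: [676, _, 522, 995, _, _, 720, 54, _, _, _]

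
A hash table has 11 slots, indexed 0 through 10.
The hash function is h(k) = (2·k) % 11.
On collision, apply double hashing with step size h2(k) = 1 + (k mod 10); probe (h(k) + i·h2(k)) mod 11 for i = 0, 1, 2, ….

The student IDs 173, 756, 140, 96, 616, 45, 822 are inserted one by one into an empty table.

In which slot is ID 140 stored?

Insert 173: h=5, slot 5 empty -> index 5.
Insert 756: h=5, h2=7, slot 5 occupied -> index 1.
Insert 140: h=5, h2=1, slot 5 occupied -> index 6.
Insert 96: h=5, h2=7, slots 5,1 occupied -> index 8.
Insert 616: h=0, slot 0 empty -> index 0.
Insert 45: h=2, slot 2 empty -> index 2.
Insert 822: h=5, h2=3, slots 5,8,0 occupied -> index 3.
Table: [616, 756, 45, 822, ∅, 173, 140, ∅, 96, ∅, ∅]

6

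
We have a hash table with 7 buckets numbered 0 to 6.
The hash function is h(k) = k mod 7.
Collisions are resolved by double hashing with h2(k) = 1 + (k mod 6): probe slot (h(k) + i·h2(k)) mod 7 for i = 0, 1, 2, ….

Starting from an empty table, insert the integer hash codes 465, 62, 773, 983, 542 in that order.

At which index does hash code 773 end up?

2

465 hashes to 3; slot 3 is free → place at 3.
62 hashes to 6; slot 6 is free → place at 6.
773 hashes to 3, h2=6; 3 taken → place at 2.
983 hashes to 3, h2=6; 3,2 taken → place at 1.
542 hashes to 3, h2=3; 3,6,2 taken → place at 5.
Table: [∅, 983, 773, 465, ∅, 542, 62]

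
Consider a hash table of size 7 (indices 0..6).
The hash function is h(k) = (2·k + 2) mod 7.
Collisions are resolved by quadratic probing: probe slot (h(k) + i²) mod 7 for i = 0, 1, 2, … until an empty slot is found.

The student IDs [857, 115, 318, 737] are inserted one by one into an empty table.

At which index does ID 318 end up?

5

857 hashes to 1; slot 1 is free → place at 1.
115 hashes to 1; 1 taken → place at 2.
318 hashes to 1; 1,2 taken → place at 5.
737 hashes to 6; slot 6 is free → place at 6.
Table: [-, 857, 115, -, -, 318, 737]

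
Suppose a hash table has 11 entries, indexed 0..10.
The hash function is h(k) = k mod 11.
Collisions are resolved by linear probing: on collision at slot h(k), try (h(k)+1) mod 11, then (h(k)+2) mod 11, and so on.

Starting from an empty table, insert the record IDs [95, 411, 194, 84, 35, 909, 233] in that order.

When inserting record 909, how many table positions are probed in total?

4

95 hashes to 7; slot 7 is free → place at 7.
411 hashes to 4; slot 4 is free → place at 4.
194 hashes to 7; 7 taken → place at 8.
84 hashes to 7; 7,8 taken → place at 9.
35 hashes to 2; slot 2 is free → place at 2.
909 hashes to 7; 7,8,9 taken → place at 10.
233 hashes to 2; 2 taken → place at 3.
Table: [., ., 35, 233, 411, ., ., 95, 194, 84, 909]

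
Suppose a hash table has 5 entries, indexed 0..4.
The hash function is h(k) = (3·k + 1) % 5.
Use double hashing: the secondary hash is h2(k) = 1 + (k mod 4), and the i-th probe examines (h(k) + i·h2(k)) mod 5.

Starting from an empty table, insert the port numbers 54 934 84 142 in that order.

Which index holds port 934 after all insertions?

1

54: h=3 -> slot 3
934: h=3, h2=3, probe 3,1 -> slot 1
84: h=3, h2=1, probe 3,4 -> slot 4
142: h=2 -> slot 2
Table: [∅, 934, 142, 54, 84]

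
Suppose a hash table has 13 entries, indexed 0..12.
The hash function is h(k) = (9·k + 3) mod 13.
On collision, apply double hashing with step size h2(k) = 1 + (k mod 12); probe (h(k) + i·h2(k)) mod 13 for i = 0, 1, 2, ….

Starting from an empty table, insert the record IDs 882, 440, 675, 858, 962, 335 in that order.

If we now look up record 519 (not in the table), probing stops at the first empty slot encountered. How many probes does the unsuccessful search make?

5

882 hashes to 11; slot 11 is free → place at 11.
440 hashes to 11, h2=9; 11 taken → place at 7.
675 hashes to 7, h2=4; 7,11 taken → place at 2.
858 hashes to 3; slot 3 is free → place at 3.
962 hashes to 3, h2=3; 3 taken → place at 6.
335 hashes to 2, h2=12; 2 taken → place at 1.
Table: [., 335, 675, 858, ., ., 962, 440, ., ., ., 882, .]
Lookup 519: h=7, h2=4, probe 7,11,2,6,10 → slot 10 empty, not found.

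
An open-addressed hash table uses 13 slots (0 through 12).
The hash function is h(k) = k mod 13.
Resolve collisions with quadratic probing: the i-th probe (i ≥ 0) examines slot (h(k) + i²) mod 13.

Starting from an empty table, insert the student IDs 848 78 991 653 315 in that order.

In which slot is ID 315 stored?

12

Insert 848: h=3, slot 3 empty → index 3.
Insert 78: h=0, slot 0 empty → index 0.
Insert 991: h=3, slot 3 occupied → index 4.
Insert 653: h=3, slots 3,4 occupied → index 7.
Insert 315: h=3, slots 3,4,7 occupied → index 12.
Table: [78, _, _, 848, 991, _, _, 653, _, _, _, _, 315]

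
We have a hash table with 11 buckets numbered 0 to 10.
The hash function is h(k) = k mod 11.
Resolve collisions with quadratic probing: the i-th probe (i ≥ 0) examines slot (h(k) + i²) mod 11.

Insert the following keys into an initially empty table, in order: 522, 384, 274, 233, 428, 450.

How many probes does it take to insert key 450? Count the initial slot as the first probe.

Insert 522: h=5, slot 5 empty -> index 5.
Insert 384: h=10, slot 10 empty -> index 10.
Insert 274: h=10, slot 10 occupied -> index 0.
Insert 233: h=2, slot 2 empty -> index 2.
Insert 428: h=10, slots 10,0 occupied -> index 3.
Insert 450: h=10, slots 10,0,3 occupied -> index 8.
Table: [274, —, 233, 428, —, 522, —, —, 450, —, 384]

4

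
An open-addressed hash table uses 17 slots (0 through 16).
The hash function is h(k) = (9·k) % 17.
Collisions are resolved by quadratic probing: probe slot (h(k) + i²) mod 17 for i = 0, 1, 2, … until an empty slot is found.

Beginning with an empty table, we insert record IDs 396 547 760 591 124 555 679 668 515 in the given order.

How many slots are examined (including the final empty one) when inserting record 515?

396 hashes to 11; slot 11 is free => place at 11.
547 hashes to 10; slot 10 is free => place at 10.
760 hashes to 6; slot 6 is free => place at 6.
591 hashes to 15; slot 15 is free => place at 15.
124 hashes to 11; 11 taken => place at 12.
555 hashes to 14; slot 14 is free => place at 14.
679 hashes to 8; slot 8 is free => place at 8.
668 hashes to 11; 11,12,15 taken => place at 3.
515 hashes to 11; 11,12,15,3,10 taken => place at 2.
Table: [—, —, 515, 668, —, —, 760, —, 679, —, 547, 396, 124, —, 555, 591, —]

6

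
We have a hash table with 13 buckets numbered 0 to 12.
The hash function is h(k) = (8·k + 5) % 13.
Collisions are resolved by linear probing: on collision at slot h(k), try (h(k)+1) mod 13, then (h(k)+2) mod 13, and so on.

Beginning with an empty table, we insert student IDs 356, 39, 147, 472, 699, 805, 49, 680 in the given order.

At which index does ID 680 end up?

0

356 hashes to 6; slot 6 is free -> place at 6.
39 hashes to 5; slot 5 is free -> place at 5.
147 hashes to 11; slot 11 is free -> place at 11.
472 hashes to 11; 11 taken -> place at 12.
699 hashes to 7; slot 7 is free -> place at 7.
805 hashes to 10; slot 10 is free -> place at 10.
49 hashes to 7; 7 taken -> place at 8.
680 hashes to 11; 11,12 taken -> place at 0.
Table: [680, ∅, ∅, ∅, ∅, 39, 356, 699, 49, ∅, 805, 147, 472]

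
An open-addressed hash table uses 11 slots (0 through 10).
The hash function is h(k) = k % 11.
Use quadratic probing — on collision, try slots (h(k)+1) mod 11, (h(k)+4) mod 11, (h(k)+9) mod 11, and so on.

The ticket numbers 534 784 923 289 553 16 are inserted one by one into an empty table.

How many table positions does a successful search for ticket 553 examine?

534: h=6 => slot 6
784: h=3 => slot 3
923: h=10 => slot 10
289: h=3, probe 3,4 => slot 4
553: h=3, probe 3,4,7 => slot 7
16: h=5 => slot 5
Table: [—, —, —, 784, 289, 16, 534, 553, —, —, 923]
Lookup 553: h=3, probe 3,4,7 → found at 7.

3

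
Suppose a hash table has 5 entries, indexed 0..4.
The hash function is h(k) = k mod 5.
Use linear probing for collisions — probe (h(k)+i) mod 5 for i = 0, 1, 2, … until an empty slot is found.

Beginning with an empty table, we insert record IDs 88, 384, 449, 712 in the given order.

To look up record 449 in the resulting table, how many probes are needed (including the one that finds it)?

88: h=3 => slot 3
384: h=4 => slot 4
449: h=4, probe 4,0 => slot 0
712: h=2 => slot 2
Table: [449, ., 712, 88, 384]
Lookup 449: h=4, probe 4,0 → found at 0.

2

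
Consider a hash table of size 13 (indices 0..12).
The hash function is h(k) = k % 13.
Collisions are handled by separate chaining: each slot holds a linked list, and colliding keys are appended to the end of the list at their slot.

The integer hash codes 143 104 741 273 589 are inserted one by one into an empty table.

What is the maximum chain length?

4

143 -> bucket 0
104 -> bucket 0 (collision)
741 -> bucket 0 (collision)
273 -> bucket 0 (collision)
589 -> bucket 4
Final buckets:
0: 143 -> 104 -> 741 -> 273
1: .
2: .
3: .
4: 589
5: .
6: .
7: .
8: .
9: .
10: .
11: .
12: .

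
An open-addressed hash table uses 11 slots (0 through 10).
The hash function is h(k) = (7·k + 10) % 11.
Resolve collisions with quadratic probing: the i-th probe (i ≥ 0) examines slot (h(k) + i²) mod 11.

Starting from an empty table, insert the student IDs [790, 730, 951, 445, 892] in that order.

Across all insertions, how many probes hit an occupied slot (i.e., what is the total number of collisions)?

1

Insert 790: h=7, slot 7 empty => index 7.
Insert 730: h=5, slot 5 empty => index 5.
Insert 951: h=1, slot 1 empty => index 1.
Insert 445: h=1, slot 1 occupied => index 2.
Insert 892: h=6, slot 6 empty => index 6.
Table: [_, 951, 445, _, _, 730, 892, 790, _, _, _]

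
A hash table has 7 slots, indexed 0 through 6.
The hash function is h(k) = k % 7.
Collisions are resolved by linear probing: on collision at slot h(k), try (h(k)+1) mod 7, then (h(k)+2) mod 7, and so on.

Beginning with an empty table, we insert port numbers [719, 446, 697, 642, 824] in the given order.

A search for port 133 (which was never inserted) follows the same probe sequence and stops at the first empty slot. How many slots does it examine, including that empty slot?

719 hashes to 5; slot 5 is free → place at 5.
446 hashes to 5; 5 taken → place at 6.
697 hashes to 4; slot 4 is free → place at 4.
642 hashes to 5; 5,6 taken → place at 0.
824 hashes to 5; 5,6,0 taken → place at 1.
Table: [642, 824, —, —, 697, 719, 446]
Lookup 133: h=0, probe 0,1,2 → slot 2 empty, not found.

3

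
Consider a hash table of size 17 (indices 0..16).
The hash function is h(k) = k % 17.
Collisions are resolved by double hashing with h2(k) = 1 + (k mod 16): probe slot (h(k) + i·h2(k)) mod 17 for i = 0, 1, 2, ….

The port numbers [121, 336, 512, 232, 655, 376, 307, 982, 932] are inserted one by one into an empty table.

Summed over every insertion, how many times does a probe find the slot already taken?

6

Insert 121: h=2, slot 2 empty → index 2.
Insert 336: h=13, slot 13 empty → index 13.
Insert 512: h=2, h2=1, slot 2 occupied → index 3.
Insert 232: h=11, slot 11 empty → index 11.
Insert 655: h=9, slot 9 empty → index 9.
Insert 376: h=2, h2=9, slots 2,11,3 occupied → index 12.
Insert 307: h=1, slot 1 empty → index 1.
Insert 982: h=13, h2=7, slots 13,3 occupied → index 10.
Insert 932: h=14, slot 14 empty → index 14.
Table: [∅, 307, 121, 512, ∅, ∅, ∅, ∅, ∅, 655, 982, 232, 376, 336, 932, ∅, ∅]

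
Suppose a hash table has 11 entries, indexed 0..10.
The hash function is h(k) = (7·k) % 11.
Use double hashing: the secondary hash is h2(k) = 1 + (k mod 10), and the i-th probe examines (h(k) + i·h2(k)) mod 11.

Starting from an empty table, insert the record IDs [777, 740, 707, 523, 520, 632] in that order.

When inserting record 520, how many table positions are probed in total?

Insert 777: h=5, slot 5 empty → index 5.
Insert 740: h=10, slot 10 empty → index 10.
Insert 707: h=10, h2=8, slot 10 occupied → index 7.
Insert 523: h=9, slot 9 empty → index 9.
Insert 520: h=10, h2=1, slot 10 occupied → index 0.
Insert 632: h=2, slot 2 empty → index 2.
Table: [520, ∅, 632, ∅, ∅, 777, ∅, 707, ∅, 523, 740]

2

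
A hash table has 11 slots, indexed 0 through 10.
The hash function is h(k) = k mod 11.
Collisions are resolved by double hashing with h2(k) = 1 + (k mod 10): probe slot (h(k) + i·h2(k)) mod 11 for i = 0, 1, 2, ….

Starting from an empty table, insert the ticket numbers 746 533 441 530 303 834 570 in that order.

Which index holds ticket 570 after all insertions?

746 hashes to 9; slot 9 is free → place at 9.
533 hashes to 5; slot 5 is free → place at 5.
441 hashes to 1; slot 1 is free → place at 1.
530 hashes to 2; slot 2 is free → place at 2.
303 hashes to 6; slot 6 is free → place at 6.
834 hashes to 9, h2=5; 9 taken → place at 3.
570 hashes to 9, h2=1; 9 taken → place at 10.
Table: [., 441, 530, 834, ., 533, 303, ., ., 746, 570]

10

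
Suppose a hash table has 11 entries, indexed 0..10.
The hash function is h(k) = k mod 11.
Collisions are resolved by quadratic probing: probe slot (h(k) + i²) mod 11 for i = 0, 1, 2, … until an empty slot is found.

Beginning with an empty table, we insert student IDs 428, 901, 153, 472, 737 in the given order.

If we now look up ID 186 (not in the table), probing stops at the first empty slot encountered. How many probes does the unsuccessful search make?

428 hashes to 10; slot 10 is free -> place at 10.
901 hashes to 10; 10 taken -> place at 0.
153 hashes to 10; 10,0 taken -> place at 3.
472 hashes to 10; 10,0,3 taken -> place at 8.
737 hashes to 0; 0 taken -> place at 1.
Table: [901, 737, -, 153, -, -, -, -, 472, -, 428]
Lookup 186: h=10, probe 10,0,3,8,4 → slot 4 empty, not found.

5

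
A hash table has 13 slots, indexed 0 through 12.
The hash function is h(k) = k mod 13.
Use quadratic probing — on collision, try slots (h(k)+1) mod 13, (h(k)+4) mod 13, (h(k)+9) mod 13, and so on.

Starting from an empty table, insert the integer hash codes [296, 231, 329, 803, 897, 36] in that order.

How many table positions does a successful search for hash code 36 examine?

296: h=10 => slot 10
231: h=10, probe 10,11 => slot 11
329: h=4 => slot 4
803: h=10, probe 10,11,1 => slot 1
897: h=0 => slot 0
36: h=10, probe 10,11,1,6 => slot 6
Table: [897, 803, ., ., 329, ., 36, ., ., ., 296, 231, .]
Lookup 36: h=10, probe 10,11,1,6 → found at 6.

4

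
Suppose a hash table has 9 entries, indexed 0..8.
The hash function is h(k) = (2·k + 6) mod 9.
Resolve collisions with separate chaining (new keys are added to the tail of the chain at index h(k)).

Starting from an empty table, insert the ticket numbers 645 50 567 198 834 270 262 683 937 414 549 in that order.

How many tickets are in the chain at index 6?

Insert 645: h=0, bucket 0 empty → new chain.
Insert 50: h=7, bucket 7 empty → new chain.
Insert 567: h=6, bucket 6 empty → new chain.
Insert 198: h=6, bucket 6 nonempty → append to chain.
Insert 834: h=0, bucket 0 nonempty → append to chain.
Insert 270: h=6, bucket 6 nonempty → append to chain.
Insert 262: h=8, bucket 8 empty → new chain.
Insert 683: h=4, bucket 4 empty → new chain.
Insert 937: h=8, bucket 8 nonempty → append to chain.
Insert 414: h=6, bucket 6 nonempty → append to chain.
Insert 549: h=6, bucket 6 nonempty → append to chain.
Final buckets:
0: 645 -> 834
1: —
2: —
3: —
4: 683
5: —
6: 567 -> 198 -> 270 -> 414 -> 549
7: 50
8: 262 -> 937

5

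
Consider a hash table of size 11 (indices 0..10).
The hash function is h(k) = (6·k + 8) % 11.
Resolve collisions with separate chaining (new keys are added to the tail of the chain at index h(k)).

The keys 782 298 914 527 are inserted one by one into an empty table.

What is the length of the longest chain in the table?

3

Insert 782: h=3, bucket 3 empty -> new chain.
Insert 298: h=3, bucket 3 nonempty -> append to chain.
Insert 914: h=3, bucket 3 nonempty -> append to chain.
Insert 527: h=2, bucket 2 empty -> new chain.
Final buckets:
0: —
1: —
2: 527
3: 782 -> 298 -> 914
4: —
5: —
6: —
7: —
8: —
9: —
10: —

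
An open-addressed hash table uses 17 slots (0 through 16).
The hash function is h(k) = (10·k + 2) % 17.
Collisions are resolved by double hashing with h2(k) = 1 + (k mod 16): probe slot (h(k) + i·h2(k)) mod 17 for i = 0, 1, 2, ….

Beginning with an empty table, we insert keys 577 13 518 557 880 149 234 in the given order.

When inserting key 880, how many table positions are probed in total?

3

577: h=9 => slot 9
13: h=13 => slot 13
518: h=14 => slot 14
557: h=13, h2=14, probe 13,10 => slot 10
880: h=13, h2=1, probe 13,14,15 => slot 15
149: h=13, h2=6, probe 13,2 => slot 2
234: h=13, h2=11, probe 13,7 => slot 7
Table: [_, _, 149, _, _, _, _, 234, _, 577, 557, _, _, 13, 518, 880, _]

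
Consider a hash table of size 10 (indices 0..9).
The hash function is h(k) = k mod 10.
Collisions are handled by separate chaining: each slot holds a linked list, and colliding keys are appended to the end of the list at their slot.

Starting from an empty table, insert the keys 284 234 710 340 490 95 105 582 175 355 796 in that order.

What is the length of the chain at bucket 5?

Insert 284: h=4, bucket 4 empty -> new chain.
Insert 234: h=4, bucket 4 nonempty -> append to chain.
Insert 710: h=0, bucket 0 empty -> new chain.
Insert 340: h=0, bucket 0 nonempty -> append to chain.
Insert 490: h=0, bucket 0 nonempty -> append to chain.
Insert 95: h=5, bucket 5 empty -> new chain.
Insert 105: h=5, bucket 5 nonempty -> append to chain.
Insert 582: h=2, bucket 2 empty -> new chain.
Insert 175: h=5, bucket 5 nonempty -> append to chain.
Insert 355: h=5, bucket 5 nonempty -> append to chain.
Insert 796: h=6, bucket 6 empty -> new chain.
Final buckets:
0: 710 -> 340 -> 490
1: -
2: 582
3: -
4: 284 -> 234
5: 95 -> 105 -> 175 -> 355
6: 796
7: -
8: -
9: -

4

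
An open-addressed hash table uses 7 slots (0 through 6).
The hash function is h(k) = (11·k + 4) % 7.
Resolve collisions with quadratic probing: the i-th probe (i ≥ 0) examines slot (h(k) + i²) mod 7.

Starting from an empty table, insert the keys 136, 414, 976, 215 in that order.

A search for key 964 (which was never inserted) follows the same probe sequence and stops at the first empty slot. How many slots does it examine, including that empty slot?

Insert 136: h=2, slot 2 empty → index 2.
Insert 414: h=1, slot 1 empty → index 1.
Insert 976: h=2, slot 2 occupied → index 3.
Insert 215: h=3, slot 3 occupied → index 4.
Table: [—, 414, 136, 976, 215, —, —]
Lookup 964: h=3, probe 3,4,0 → slot 0 empty, not found.

3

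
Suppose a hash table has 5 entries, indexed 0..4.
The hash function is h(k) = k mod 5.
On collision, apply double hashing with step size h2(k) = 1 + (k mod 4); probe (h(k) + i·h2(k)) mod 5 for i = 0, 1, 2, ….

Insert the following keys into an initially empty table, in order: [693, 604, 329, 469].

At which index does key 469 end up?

0

Insert 693: h=3, slot 3 empty → index 3.
Insert 604: h=4, slot 4 empty → index 4.
Insert 329: h=4, h2=2, slot 4 occupied → index 1.
Insert 469: h=4, h2=2, slots 4,1,3 occupied → index 0.
Table: [469, 329, ∅, 693, 604]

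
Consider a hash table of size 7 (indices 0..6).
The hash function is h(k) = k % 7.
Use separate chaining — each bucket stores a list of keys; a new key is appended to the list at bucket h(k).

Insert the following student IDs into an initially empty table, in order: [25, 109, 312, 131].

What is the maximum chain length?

3

Insert 25: h=4, bucket 4 empty -> new chain.
Insert 109: h=4, bucket 4 nonempty -> append to chain.
Insert 312: h=4, bucket 4 nonempty -> append to chain.
Insert 131: h=5, bucket 5 empty -> new chain.
Final buckets:
0: .
1: .
2: .
3: .
4: 25 -> 109 -> 312
5: 131
6: .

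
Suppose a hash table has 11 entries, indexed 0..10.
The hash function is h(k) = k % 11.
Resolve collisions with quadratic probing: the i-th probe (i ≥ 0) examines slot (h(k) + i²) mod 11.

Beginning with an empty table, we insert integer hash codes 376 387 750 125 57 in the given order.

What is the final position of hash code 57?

0

Insert 376: h=2, slot 2 empty → index 2.
Insert 387: h=2, slot 2 occupied → index 3.
Insert 750: h=2, slots 2,3 occupied → index 6.
Insert 125: h=4, slot 4 empty → index 4.
Insert 57: h=2, slots 2,3,6 occupied → index 0.
Table: [57, ∅, 376, 387, 125, ∅, 750, ∅, ∅, ∅, ∅]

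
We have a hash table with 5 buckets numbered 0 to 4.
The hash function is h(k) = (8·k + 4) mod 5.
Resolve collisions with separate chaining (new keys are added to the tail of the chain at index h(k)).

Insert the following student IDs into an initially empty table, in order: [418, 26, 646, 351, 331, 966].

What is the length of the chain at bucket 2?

Insert 418: h=3, bucket 3 empty -> new chain.
Insert 26: h=2, bucket 2 empty -> new chain.
Insert 646: h=2, bucket 2 nonempty -> append to chain.
Insert 351: h=2, bucket 2 nonempty -> append to chain.
Insert 331: h=2, bucket 2 nonempty -> append to chain.
Insert 966: h=2, bucket 2 nonempty -> append to chain.
Final buckets:
0: .
1: .
2: 26 -> 646 -> 351 -> 331 -> 966
3: 418
4: .

5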